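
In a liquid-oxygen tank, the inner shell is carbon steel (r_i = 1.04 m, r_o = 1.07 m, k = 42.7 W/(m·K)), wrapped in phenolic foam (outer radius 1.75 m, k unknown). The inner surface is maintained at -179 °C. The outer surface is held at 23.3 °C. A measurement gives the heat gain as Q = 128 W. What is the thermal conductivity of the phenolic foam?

k = 0.0183 W/m·K

ΣR = ΔT/Q = |-179 − 23.3|/128 = 1.580 K/W
Known resistances:
  R_carbon steel = (1/1.04 − 1/1.07)/(4πk) = 0.02696/(4π·42.7) = 5.024×10^-5 K/W
R_phenolic foam = ΣR − ΣR_known = 1.580 − 5.024×10^-5 = 1.580 K/W
(1/r₁−1/r₂)/(4πk) = 1.580 ⇒ k = 0.3632/(4π·1.580) = 0.0183 W/m·K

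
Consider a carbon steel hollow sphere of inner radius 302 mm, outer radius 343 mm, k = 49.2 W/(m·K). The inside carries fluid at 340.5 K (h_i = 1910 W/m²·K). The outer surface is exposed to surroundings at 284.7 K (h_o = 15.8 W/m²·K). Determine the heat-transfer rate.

Q = 1270 W

Resistance network (inner→outer):
  R_conv,in = 1/(4πr²h) = 1/(4π·0.302²·1910) = 4.568×10^-4 K/W
  R_carbon steel = (1/0.302 − 1/0.343)/(4πk) = 0.3958/(4π·49.2) = 6.402×10^-4 K/W
  R_conv,out = 1/(4πr²h) = 1/(4π·0.343²·15.8) = 0.04281 K/W
ΣR = 4.568×10^-4 + 6.402×10^-4 + 0.04281 = 0.04391 K/W
Q = ΔT/ΣR = (340.5 K − 284.7 K)/0.04391 = 1270 W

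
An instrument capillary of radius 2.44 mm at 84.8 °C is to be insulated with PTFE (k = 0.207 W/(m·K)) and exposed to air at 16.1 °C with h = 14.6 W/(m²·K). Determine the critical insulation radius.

r_cr = 1.42 cm

For a cylinder, r_cr = k_ins/h = 0.207/14.6 = 0.0142 m = 1.42 cm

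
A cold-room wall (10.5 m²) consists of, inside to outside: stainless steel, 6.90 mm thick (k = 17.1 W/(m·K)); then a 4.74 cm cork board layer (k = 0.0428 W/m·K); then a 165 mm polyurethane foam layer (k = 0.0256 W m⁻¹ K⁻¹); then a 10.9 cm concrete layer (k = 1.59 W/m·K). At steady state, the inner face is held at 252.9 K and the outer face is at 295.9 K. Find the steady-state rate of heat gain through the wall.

Q = 59.2 W

Resistance network (inner→outer):
  R_stainless steel = L/(kA) = 0.00690/(17.1·10.5) = 3.843×10^-5 K/W
  R_cork board = L/(kA) = 0.0474/(0.0428·10.5) = 0.1055 K/W
  R_polyurethane foam = L/(kA) = 0.165/(0.0256·10.5) = 0.6138 K/W
  R_concrete = L/(kA) = 0.109/(1.59·10.5) = 0.006529 K/W
ΣR = 3.843×10^-5 + 0.1055 + 0.6138 + 0.006529 = 0.7259 K/W
Q = ΔT/ΣR = (252.9 K − 295.9 K)/0.7259 = -59.2 W
(Negative Q ⇒ heat flows inward; heat gain = 59.2 W.)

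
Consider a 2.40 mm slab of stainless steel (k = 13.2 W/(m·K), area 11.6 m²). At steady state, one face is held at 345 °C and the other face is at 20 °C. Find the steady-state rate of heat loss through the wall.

Q = 2.07×10^7 W

Q = kA·ΔT/L = 13.2 × 11.6 × |345 °C − 20 °C| / 0.00240 = 2.07×10^7 W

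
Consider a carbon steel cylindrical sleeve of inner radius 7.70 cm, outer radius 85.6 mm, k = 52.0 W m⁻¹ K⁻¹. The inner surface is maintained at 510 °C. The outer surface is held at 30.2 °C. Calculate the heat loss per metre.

Q' = 1480 kW/m

Q' = 2πk·ΔT/ln(r₂/r₁) = 2π × 52.0 × 479.8 / ln(0.0856/0.0770) = 1.48×10^6 W/m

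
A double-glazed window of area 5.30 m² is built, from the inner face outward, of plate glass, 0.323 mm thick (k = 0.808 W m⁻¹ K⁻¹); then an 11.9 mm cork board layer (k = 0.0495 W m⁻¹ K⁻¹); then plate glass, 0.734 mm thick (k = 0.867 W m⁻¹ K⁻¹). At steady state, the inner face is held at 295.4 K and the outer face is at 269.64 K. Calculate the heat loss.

Resistance network (inner→outer):
  R_plate glass = L/(kA) = 3.23×10^-4/(0.808·5.30) = 7.542×10^-5 K/W
  R_cork board = L/(kA) = 0.0119/(0.0495·5.30) = 0.04536 K/W
  R_plate glass = L/(kA) = 7.34×10^-4/(0.867·5.30) = 1.597×10^-4 K/W
ΣR = 7.542×10^-5 + 0.04536 + 1.597×10^-4 = 0.04560 K/W
Q = ΔT/ΣR = (295.4 K − 269.64 K)/0.04560 = 565 W

Q = 565 W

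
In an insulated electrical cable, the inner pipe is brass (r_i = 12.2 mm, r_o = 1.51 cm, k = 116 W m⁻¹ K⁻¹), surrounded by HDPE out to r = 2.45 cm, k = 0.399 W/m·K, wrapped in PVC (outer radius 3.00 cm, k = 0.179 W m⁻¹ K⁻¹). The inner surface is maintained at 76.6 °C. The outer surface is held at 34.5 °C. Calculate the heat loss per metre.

Resistance network (inner→outer):
  R'_brass = ln(0.0151/0.0122)/(2πk) = 0.2133/(2π·116) = 2.926×10^-4 m·K/W
  R'_HDPE = ln(0.0245/0.0151)/(2πk) = 0.4840/(2π·0.399) = 0.1931 m·K/W
  R'_PVC = ln(0.0300/0.0245)/(2πk) = 0.2025/(2π·0.179) = 0.1801 m·K/W
ΣR = 2.926×10^-4 + 0.1931 + 0.1801 = 0.3735 m·K/W
Q' = ΔT/ΣR = (76.6 °C − 34.5 °C)/0.3735 = 113 W/m

Q' = 113 W/m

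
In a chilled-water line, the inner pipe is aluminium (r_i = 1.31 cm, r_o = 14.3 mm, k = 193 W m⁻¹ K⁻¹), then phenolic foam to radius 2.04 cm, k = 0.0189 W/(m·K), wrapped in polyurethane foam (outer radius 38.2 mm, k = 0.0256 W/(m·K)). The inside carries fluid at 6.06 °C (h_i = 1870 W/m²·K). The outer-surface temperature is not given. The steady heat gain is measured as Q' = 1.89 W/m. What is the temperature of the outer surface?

T_out = 19.1 °C

Sum the resistances:
  R'_conv,in = 1/(2πr h) = 1/(2π·0.0131·1870) = 0.006497 m·K/W
  R'_aluminium = ln(0.0143/0.0131)/(2πk) = 0.08765/(2π·193) = 7.228×10^-5 m·K/W
  R'_phenolic foam = ln(0.0204/0.0143)/(2πk) = 0.3553/(2π·0.0189) = 2.992 m·K/W
  R'_polyurethane foam = ln(0.0382/0.0204)/(2πk) = 0.6273/(2π·0.0256) = 3.900 m·K/W
ΣR = 6.898 m·K/W
ΔT = Q'·ΣR = 1.89 × 6.898 = 13.04 K
Heat flows inward, so T_out = T_in + ΔT = 6.06 + 13.04 = 19.1 °C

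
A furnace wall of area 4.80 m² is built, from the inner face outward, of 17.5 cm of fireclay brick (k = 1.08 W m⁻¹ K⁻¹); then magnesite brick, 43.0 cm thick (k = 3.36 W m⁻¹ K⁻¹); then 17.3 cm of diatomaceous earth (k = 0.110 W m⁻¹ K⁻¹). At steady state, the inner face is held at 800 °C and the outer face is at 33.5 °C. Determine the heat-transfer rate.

Q = 1980 W

Series thermal resistances, inner to outer:
  R_fireclay brick = L/(kA) = 0.175/(1.08·4.80) = 0.03376 K/W
  R_magnesite brick = L/(kA) = 0.430/(3.36·4.80) = 0.02666 K/W
  R_diatomaceous earth = L/(kA) = 0.173/(0.110·4.80) = 0.3277 K/W
ΣR = 0.03376 + 0.02666 + 0.3277 = 0.3881 K/W
Q = ΔT/ΣR = (800 °C − 33.5 °C)/0.3881 = 1980 W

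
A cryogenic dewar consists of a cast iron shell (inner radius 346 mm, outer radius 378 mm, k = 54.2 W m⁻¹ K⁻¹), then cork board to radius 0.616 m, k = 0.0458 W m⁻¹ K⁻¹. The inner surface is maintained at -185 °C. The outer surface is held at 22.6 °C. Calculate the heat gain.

Q = 117 W

Treat each layer as a resistance in series:
  R_cast iron = (1/0.346 − 1/0.378)/(4πk) = 0.2447/(4π·54.2) = 3.592×10^-4 K/W
  R_cork board = (1/0.378 − 1/0.616)/(4πk) = 1.022/(4π·0.0458) = 1.776 K/W
ΣR = 3.592×10^-4 + 1.776 = 1.776 K/W
Q = ΔT/ΣR = (-185 °C − 22.6 °C)/1.776 = -117 W
(Negative Q ⇒ heat flows inward; heat gain = 117 W.)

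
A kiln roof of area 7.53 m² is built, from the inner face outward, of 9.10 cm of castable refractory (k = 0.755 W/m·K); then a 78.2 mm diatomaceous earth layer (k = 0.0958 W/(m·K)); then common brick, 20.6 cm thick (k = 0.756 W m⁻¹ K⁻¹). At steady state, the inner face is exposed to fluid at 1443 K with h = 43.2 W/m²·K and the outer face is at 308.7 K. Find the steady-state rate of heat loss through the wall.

Treat each layer as a resistance in series:
  R_conv,in = 1/(hA) = 1/(43.2·7.53) = 0.003074 K/W
  R_castable refractory = L/(kA) = 0.0910/(0.755·7.53) = 0.01601 K/W
  R_diatomaceous earth = L/(kA) = 0.0782/(0.0958·7.53) = 0.1084 K/W
  R_common brick = L/(kA) = 0.206/(0.756·7.53) = 0.03619 K/W
ΣR = 0.003074 + 0.01601 + 0.1084 + 0.03619 = 0.1637 K/W
Q = ΔT/ΣR = (1443 K − 308.7 K)/0.1637 = 6930 W

Q = 6930 W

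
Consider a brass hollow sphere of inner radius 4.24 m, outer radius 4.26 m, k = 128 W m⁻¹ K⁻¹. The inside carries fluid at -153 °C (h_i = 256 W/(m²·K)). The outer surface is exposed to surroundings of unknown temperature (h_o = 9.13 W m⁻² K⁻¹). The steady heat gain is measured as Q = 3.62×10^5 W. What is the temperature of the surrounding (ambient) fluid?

Sum the resistances:
  R_conv,in = 1/(4πr²h) = 1/(4π·4.24²·256) = 1.729×10^-5 K/W
  R_brass = (1/4.24 − 1/4.26)/(4πk) = 0.001107/(4π·128) = 6.884×10^-7 K/W
  R_conv,out = 1/(4πr²h) = 1/(4π·4.26²·9.13) = 4.803×10^-4 K/W
ΣR = 4.983×10^-4 K/W
ΔT = Q·ΣR = 3.62×10^5 × 4.983×10^-4 = 180.4 K
Heat flows inward, so T_out = T_in + ΔT = -153 + 180.4 = 27.4 °C

T_out = 27.4 °C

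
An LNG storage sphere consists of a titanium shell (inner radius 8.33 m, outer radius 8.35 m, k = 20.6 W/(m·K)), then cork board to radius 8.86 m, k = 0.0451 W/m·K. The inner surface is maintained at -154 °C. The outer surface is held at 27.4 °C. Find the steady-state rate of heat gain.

Q = 14900 W

Treat each layer as a resistance in series:
  R_titanium = (1/8.33 − 1/8.35)/(4πk) = 2.875×10^-4/(4π·20.6) = 1.111×10^-6 K/W
  R_cork board = (1/8.35 − 1/8.86)/(4πk) = 0.006894/(4π·0.0451) = 0.01216 K/W
ΣR = 1.111×10^-6 + 0.01216 = 0.01216 K/W
Q = ΔT/ΣR = (-154 °C − 27.4 °C)/0.01216 = -14900 W
(Negative Q ⇒ heat flows inward; heat gain = 14900 W.)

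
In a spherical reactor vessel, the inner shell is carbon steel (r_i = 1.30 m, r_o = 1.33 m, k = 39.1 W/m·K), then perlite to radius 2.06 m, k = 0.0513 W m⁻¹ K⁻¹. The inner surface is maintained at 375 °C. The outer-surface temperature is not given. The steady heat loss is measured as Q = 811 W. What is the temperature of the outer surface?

T_out = 39.8 °C

Sum the resistances:
  R_carbon steel = (1/1.30 − 1/1.33)/(4πk) = 0.01735/(4π·39.1) = 3.531×10^-5 K/W
  R_perlite = (1/1.33 − 1/2.06)/(4πk) = 0.2664/(4π·0.0513) = 0.4133 K/W
ΣR = 0.4133 K/W
ΔT = Q·ΣR = 811 × 0.4133 = 335.2 K
Heat flows outward, so T_out = T_in − ΔT = 375 − 335.2 = 39.8 °C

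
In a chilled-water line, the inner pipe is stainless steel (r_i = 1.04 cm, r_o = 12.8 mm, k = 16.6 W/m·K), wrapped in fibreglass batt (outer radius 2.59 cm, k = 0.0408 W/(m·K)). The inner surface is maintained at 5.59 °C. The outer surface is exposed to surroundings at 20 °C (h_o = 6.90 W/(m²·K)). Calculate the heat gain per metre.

Q' = 3.96 W/m

Treat each layer as a resistance in series:
  R'_stainless steel = ln(0.0128/0.0104)/(2πk) = 0.2076/(2π·16.6) = 0.001991 m·K/W
  R'_fibreglass batt = ln(0.0259/0.0128)/(2πk) = 0.7048/(2π·0.0408) = 2.749 m·K/W
  R'_conv,out = 1/(2πr h) = 1/(2π·0.0259·6.90) = 0.8906 m·K/W
ΣR = 0.001991 + 2.749 + 0.8906 = 3.642 m·K/W
Q' = ΔT/ΣR = (5.59 °C − 20 °C)/3.642 = -3.96 W/m
(Negative Q' ⇒ heat flows inward; heat gain = 3.96 W/m.)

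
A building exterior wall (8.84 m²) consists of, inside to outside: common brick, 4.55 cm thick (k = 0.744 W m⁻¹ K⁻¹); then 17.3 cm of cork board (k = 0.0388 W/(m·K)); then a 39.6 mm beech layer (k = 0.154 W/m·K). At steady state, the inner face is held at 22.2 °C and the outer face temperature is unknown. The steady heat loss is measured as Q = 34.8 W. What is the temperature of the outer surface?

T_out = 3.39 °C

Series resistances:
  R_common brick = L/(kA) = 0.0455/(0.744·8.84) = 0.006918 K/W
  R_cork board = L/(kA) = 0.173/(0.0388·8.84) = 0.5044 K/W
  R_beech = L/(kA) = 0.0396/(0.154·8.84) = 0.02909 K/W
ΣR = 0.5404 K/W
ΔT = Q·ΣR = 34.8 × 0.5404 = 18.81 K
Heat flows outward, so T_out = T_in − ΔT = 22.2 − 18.81 = 3.39 °C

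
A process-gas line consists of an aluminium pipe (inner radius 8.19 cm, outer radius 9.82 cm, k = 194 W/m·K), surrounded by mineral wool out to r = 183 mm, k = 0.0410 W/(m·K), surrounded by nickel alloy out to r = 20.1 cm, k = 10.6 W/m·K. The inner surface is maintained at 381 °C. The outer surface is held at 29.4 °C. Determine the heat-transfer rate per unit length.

Q' = 145 W/m

Series thermal resistances, inner to outer:
  R'_aluminium = ln(0.0982/0.0819)/(2πk) = 0.1815/(2π·194) = 1.489×10^-4 m·K/W
  R'_mineral wool = ln(0.183/0.0982)/(2πk) = 0.6225/(2π·0.0410) = 2.416 m·K/W
  R'_nickel alloy = ln(0.201/0.183)/(2πk) = 0.09382/(2π·10.6) = 0.001409 m·K/W
ΣR = 1.489×10^-4 + 2.416 + 0.001409 = 2.418 m·K/W
Q' = ΔT/ΣR = (381 °C − 29.4 °C)/2.418 = 145 W/m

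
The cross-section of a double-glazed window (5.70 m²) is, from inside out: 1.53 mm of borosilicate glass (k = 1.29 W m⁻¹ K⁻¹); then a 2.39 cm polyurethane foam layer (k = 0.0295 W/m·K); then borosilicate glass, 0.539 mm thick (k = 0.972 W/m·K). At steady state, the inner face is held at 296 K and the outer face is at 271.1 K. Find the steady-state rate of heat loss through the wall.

Q = 175 W

Resistance network (inner→outer):
  R_borosilicate glass = L/(kA) = 0.00153/(1.29·5.70) = 2.081×10^-4 K/W
  R_polyurethane foam = L/(kA) = 0.0239/(0.0295·5.70) = 0.1421 K/W
  R_borosilicate glass = L/(kA) = 5.39×10^-4/(0.972·5.70) = 9.729×10^-5 K/W
ΣR = 2.081×10^-4 + 0.1421 + 9.729×10^-5 = 0.1424 K/W
Q = ΔT/ΣR = (296 K − 271.1 K)/0.1424 = 175 W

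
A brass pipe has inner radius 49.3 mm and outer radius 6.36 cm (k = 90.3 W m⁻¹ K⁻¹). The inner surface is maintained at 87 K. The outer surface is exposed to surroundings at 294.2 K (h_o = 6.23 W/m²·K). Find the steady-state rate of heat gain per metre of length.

Treat each layer as a resistance in series:
  R'_brass = ln(0.0636/0.0493)/(2πk) = 0.2547/(2π·90.3) = 4.489×10^-4 m·K/W
  R'_conv,out = 1/(2πr h) = 1/(2π·0.0636·6.23) = 0.4017 m·K/W
ΣR = 4.489×10^-4 + 0.4017 = 0.4021 m·K/W
Q' = ΔT/ΣR = (87 K − 294.2 K)/0.4021 = -515 W/m
(Negative Q' ⇒ heat flows inward; heat gain = 515 W/m.)

Q' = 515 W/m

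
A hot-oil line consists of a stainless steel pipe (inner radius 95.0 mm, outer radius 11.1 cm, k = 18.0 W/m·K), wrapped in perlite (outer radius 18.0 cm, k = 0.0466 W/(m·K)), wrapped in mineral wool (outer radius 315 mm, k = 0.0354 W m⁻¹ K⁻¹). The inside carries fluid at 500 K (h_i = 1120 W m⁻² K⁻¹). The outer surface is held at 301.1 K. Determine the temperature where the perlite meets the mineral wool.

T = 421 K

Resistance network (inner→outer):
  R'_conv,in = 1/(2πr h) = 1/(2π·0.0950·1120) = 0.001496 m·K/W
  R'_stainless steel = ln(0.111/0.0950)/(2πk) = 0.1557/(2π·18.0) = 0.001376 m·K/W
  R'_perlite = ln(0.180/0.111)/(2πk) = 0.4834/(2π·0.0466) = 1.651 m·K/W
  R'_mineral wool = ln(0.315/0.180)/(2πk) = 0.5596/(2π·0.0354) = 2.516 m·K/W
ΣR = 0.001496 + 0.001376 + 1.651 + 2.516 = 4.170 m·K/W
Q' = ΔT/ΣR = (500 K − 301.1 K)/4.170 = 47.70 W/m
From the inner boundary to the perlite/mineral wool interface, ΣR_partial = 1.654 m·K/W.
T_interface = T_in − Q'·ΣR_partial = 500 K − (47.70)(1.654) = 421 K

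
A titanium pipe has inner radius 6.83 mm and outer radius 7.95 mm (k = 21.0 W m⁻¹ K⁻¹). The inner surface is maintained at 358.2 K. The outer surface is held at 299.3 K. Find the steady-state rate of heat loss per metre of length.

Q' = 2πk·ΔT/ln(r₂/r₁) = 2π × 21.0 × 58.9 / ln(0.00795/0.00683) = 51200 W/m

Q' = 51.2 kW/m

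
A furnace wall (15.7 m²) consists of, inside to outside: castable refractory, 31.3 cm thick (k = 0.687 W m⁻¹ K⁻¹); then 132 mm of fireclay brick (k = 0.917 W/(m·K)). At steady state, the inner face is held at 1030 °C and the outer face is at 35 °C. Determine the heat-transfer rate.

Q = 26100 W

Series thermal resistances, inner to outer:
  R_castable refractory = L/(kA) = 0.313/(0.687·15.7) = 0.02902 K/W
  R_fireclay brick = L/(kA) = 0.132/(0.917·15.7) = 0.009169 K/W
ΣR = 0.02902 + 0.009169 = 0.03819 K/W
Q = ΔT/ΣR = (1030 °C − 35 °C)/0.03819 = 26100 W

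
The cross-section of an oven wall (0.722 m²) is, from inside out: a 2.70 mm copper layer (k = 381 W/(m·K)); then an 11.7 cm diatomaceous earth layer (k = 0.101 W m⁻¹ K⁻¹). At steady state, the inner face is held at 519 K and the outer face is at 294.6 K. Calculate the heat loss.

Q = 140 W

Treat each layer as a resistance in series:
  R_copper = L/(kA) = 0.00270/(381·0.722) = 9.815×10^-6 K/W
  R_diatomaceous earth = L/(kA) = 0.117/(0.101·0.722) = 1.604 K/W
ΣR = 9.815×10^-6 + 1.604 = 1.604 K/W
Q = ΔT/ΣR = (519 K − 294.6 K)/1.604 = 140 W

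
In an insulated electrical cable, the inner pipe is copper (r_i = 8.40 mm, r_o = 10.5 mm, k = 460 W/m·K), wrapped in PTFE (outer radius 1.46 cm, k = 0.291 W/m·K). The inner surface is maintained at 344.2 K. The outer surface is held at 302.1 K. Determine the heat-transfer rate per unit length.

Q' = 233 W/m

Series thermal resistances, inner to outer:
  R'_copper = ln(0.0105/0.00840)/(2πk) = 0.2231/(2π·460) = 7.721×10^-5 m·K/W
  R'_PTFE = ln(0.0146/0.0105)/(2πk) = 0.3296/(2π·0.291) = 0.1803 m·K/W
ΣR = 7.721×10^-5 + 0.1803 = 0.1804 m·K/W
Q' = ΔT/ΣR = (344.2 K − 302.1 K)/0.1804 = 233 W/m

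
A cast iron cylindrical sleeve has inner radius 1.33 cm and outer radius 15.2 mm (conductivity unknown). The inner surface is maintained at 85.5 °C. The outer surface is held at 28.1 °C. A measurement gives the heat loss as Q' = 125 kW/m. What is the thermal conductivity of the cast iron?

ΣR = ΔT/Q' = |85.5 − 28.1|/1.25×10^5 = 4.592×10^-4 m·K/W
ln(r₂/r₁)/(2πk) = 4.592×10^-4 ⇒ k = 0.1335/(2π·4.592×10^-4) = 46.3 W/m·K

k = 46.3 W/m·K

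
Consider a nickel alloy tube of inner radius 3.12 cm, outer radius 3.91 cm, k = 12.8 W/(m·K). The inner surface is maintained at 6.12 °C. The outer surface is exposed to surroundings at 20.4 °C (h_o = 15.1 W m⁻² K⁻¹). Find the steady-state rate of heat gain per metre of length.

Q' = 52.4 W/m

Series thermal resistances, inner to outer:
  R'_nickel alloy = ln(0.0391/0.0312)/(2πk) = 0.2257/(2π·12.8) = 0.002806 m·K/W
  R'_conv,out = 1/(2πr h) = 1/(2π·0.0391·15.1) = 0.2696 m·K/W
ΣR = 0.002806 + 0.2696 = 0.2724 m·K/W
Q' = ΔT/ΣR = (6.12 °C − 20.4 °C)/0.2724 = -52.4 W/m
(Negative Q' ⇒ heat flows inward; heat gain = 52.4 W/m.)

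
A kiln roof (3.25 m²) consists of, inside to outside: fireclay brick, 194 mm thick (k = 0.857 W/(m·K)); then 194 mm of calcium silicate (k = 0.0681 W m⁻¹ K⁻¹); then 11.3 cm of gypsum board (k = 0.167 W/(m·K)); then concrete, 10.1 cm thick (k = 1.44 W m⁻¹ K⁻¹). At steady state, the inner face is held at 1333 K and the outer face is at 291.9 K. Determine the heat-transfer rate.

Series thermal resistances, inner to outer:
  R_fireclay brick = L/(kA) = 0.194/(0.857·3.25) = 0.06965 K/W
  R_calcium silicate = L/(kA) = 0.194/(0.0681·3.25) = 0.8765 K/W
  R_gypsum board = L/(kA) = 0.113/(0.167·3.25) = 0.2082 K/W
  R_concrete = L/(kA) = 0.101/(1.44·3.25) = 0.02158 K/W
ΣR = 0.06965 + 0.8765 + 0.2082 + 0.02158 = 1.176 K/W
Q = ΔT/ΣR = (1333 K − 291.9 K)/1.176 = 885 W

Q = 885 W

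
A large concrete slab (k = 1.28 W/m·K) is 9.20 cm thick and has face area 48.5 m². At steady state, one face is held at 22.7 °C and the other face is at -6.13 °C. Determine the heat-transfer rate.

Q = 19.5 kW

Q = kA·ΔT/L = 1.28 × 48.5 × |22.7 °C − -6.13 °C| / 0.0920 = 19500 W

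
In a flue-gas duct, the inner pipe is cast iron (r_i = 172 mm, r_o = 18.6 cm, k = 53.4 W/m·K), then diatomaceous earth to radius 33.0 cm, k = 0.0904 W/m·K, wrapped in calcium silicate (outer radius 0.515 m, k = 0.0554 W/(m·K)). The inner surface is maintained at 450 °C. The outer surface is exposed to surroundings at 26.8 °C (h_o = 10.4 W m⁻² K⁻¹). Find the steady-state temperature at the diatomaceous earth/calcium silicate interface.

T = 266 °C

Resistance network (inner→outer):
  R'_cast iron = ln(0.186/0.172)/(2πk) = 0.07825/(2π·53.4) = 2.332×10^-4 m·K/W
  R'_diatomaceous earth = ln(0.330/0.186)/(2πk) = 0.5733/(2π·0.0904) = 1.009 m·K/W
  R'_calcium silicate = ln(0.515/0.330)/(2πk) = 0.4451/(2π·0.0554) = 1.279 m·K/W
  R'_conv,out = 1/(2πr h) = 1/(2π·0.515·10.4) = 0.02972 m·K/W
ΣR = 2.332×10^-4 + 1.009 + 1.279 + 0.02972 = 2.318 m·K/W
Q' = ΔT/ΣR = (450 °C − 26.8 °C)/2.318 = 182.6 W/m
From the inner boundary to the diatomaceous earth/calcium silicate interface, ΣR_partial = 1.009 m·K/W.
T_interface = T_in − Q'·ΣR_partial = 450 °C − (182.6)(1.009) = 266 °C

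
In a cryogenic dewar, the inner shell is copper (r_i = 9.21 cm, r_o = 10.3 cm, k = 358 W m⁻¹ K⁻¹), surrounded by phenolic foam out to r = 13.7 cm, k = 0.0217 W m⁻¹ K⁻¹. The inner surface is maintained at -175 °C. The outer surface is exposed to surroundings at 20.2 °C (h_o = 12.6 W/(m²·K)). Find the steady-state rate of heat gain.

Q = 21.3 W

Treat each layer as a resistance in series:
  R_copper = (1/0.0921 − 1/0.103)/(4πk) = 1.149/(4π·358) = 2.554×10^-4 K/W
  R_phenolic foam = (1/0.103 − 1/0.137)/(4πk) = 2.409/(4π·0.0217) = 8.836 K/W
  R_conv,out = 1/(4πr²h) = 1/(4π·0.137²·12.6) = 0.3365 K/W
ΣR = 2.554×10^-4 + 8.836 + 0.3365 = 9.173 K/W
Q = ΔT/ΣR = (-175 °C − 20.2 °C)/9.173 = -21.3 W
(Negative Q ⇒ heat flows inward; heat gain = 21.3 W.)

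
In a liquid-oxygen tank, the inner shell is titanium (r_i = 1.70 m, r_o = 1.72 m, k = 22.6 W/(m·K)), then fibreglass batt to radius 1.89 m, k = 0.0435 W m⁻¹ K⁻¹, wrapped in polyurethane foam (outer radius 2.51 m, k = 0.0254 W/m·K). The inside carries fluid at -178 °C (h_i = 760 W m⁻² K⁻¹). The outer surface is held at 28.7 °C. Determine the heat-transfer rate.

Resistance network (inner→outer):
  R_conv,in = 1/(4πr²h) = 1/(4π·1.70²·760) = 3.623×10^-5 K/W
  R_titanium = (1/1.70 − 1/1.72)/(4πk) = 0.006840/(4π·22.6) = 2.408×10^-5 K/W
  R_fibreglass batt = (1/1.72 − 1/1.89)/(4πk) = 0.05229/(4π·0.0435) = 0.09567 K/W
  R_polyurethane foam = (1/1.89 − 1/2.51)/(4πk) = 0.1307/(4π·0.0254) = 0.4095 K/W
ΣR = 3.623×10^-5 + 2.408×10^-5 + 0.09567 + 0.4095 = 0.5052 K/W
Q = ΔT/ΣR = (-178 °C − 28.7 °C)/0.5052 = -409 W
(Negative Q ⇒ heat flows inward; heat gain = 409 W.)

Q = 409 W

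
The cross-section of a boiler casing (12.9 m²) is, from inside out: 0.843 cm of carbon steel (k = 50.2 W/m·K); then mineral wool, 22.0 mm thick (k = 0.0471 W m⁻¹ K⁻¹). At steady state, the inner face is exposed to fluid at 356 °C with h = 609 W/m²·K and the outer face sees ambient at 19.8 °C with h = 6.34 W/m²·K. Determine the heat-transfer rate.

Q = 6.92 kW

Series thermal resistances, inner to outer:
  R_conv,in = 1/(hA) = 1/(609·12.9) = 1.273×10^-4 K/W
  R_carbon steel = L/(kA) = 0.00843/(50.2·12.9) = 1.302×10^-5 K/W
  R_mineral wool = L/(kA) = 0.0220/(0.0471·12.9) = 0.03621 K/W
  R_conv,out = 1/(hA) = 1/(6.34·12.9) = 0.01223 K/W
ΣR = 1.273×10^-4 + 1.302×10^-5 + 0.03621 + 0.01223 = 0.04858 K/W
Q = ΔT/ΣR = (356 °C − 19.8 °C)/0.04858 = 6920 W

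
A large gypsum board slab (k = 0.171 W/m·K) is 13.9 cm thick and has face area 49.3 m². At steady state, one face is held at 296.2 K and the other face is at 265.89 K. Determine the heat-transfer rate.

Q = 1840 W

Q = kA·ΔT/L = 0.171 × 49.3 × |296.2 K − 265.89 K| / 0.139 = 1840 W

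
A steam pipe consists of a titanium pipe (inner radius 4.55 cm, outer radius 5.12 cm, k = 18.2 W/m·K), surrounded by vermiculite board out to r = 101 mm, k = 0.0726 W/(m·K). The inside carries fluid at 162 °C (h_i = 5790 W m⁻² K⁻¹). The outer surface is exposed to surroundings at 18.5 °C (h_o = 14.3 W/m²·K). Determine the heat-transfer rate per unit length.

Series thermal resistances, inner to outer:
  R'_conv,in = 1/(2πr h) = 1/(2π·0.0455·5790) = 6.041×10^-4 m·K/W
  R'_titanium = ln(0.0512/0.0455)/(2πk) = 0.1180/(2π·18.2) = 0.001032 m·K/W
  R'_vermiculite board = ln(0.101/0.0512)/(2πk) = 0.6794/(2π·0.0726) = 1.489 m·K/W
  R'_conv,out = 1/(2πr h) = 1/(2π·0.101·14.3) = 0.1102 m·K/W
ΣR = 6.041×10^-4 + 0.001032 + 1.489 + 0.1102 = 1.601 m·K/W
Q' = ΔT/ΣR = (162 °C − 18.5 °C)/1.601 = 89.6 W/m

Q' = 89.6 W/m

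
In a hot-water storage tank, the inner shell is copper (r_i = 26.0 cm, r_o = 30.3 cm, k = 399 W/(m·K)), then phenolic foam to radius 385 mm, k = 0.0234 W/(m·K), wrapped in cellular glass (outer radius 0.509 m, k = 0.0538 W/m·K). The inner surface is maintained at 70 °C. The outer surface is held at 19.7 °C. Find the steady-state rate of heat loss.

Q = 15.1 W

Series thermal resistances, inner to outer:
  R_copper = (1/0.260 − 1/0.303)/(4πk) = 0.5458/(4π·399) = 1.089×10^-4 K/W
  R_phenolic foam = (1/0.303 − 1/0.385)/(4πk) = 0.7029/(4π·0.0234) = 2.390 K/W
  R_cellular glass = (1/0.385 − 1/0.509)/(4πk) = 0.6328/(4π·0.0538) = 0.9359 K/W
ΣR = 1.089×10^-4 + 2.390 + 0.9359 = 3.326 K/W
Q = ΔT/ΣR = (70 °C − 19.7 °C)/3.326 = 15.1 W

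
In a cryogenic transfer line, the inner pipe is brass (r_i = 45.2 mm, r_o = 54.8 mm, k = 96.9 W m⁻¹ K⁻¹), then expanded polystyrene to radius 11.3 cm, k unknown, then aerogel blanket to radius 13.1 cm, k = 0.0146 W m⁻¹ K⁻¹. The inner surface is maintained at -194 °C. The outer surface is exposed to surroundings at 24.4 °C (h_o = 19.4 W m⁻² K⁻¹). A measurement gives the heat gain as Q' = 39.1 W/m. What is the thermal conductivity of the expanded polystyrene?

k = 0.0294 W/m·K

ΣR = ΔT/Q' = |-194 − 24.4|/39.1 = 5.586 m·K/W
Known resistances:
  R'_brass = ln(0.0548/0.0452)/(2πk) = 0.1926/(2π·96.9) = 3.163×10^-4 m·K/W
  R'_aerogel blanket = ln(0.131/0.113)/(2πk) = 0.1478/(2π·0.0146) = 1.611 m·K/W
  R'_conv,out = 1/(2πr h) = 1/(2π·0.131·19.4) = 0.06262 m·K/W
R_expanded polystyrene = ΣR − ΣR_known = 5.586 − 1.674 = 3.912 m·K/W
ln(r₂/r₁)/(2πk) = 3.912 ⇒ k = 0.7237/(2π·3.912) = 0.0294 W/m·K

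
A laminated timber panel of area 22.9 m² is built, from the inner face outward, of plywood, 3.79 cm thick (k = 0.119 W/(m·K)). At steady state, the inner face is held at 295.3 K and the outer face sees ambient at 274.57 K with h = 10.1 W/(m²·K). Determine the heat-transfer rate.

Resistance network (inner→outer):
  R_plywood = L/(kA) = 0.0379/(0.119·22.9) = 0.01391 K/W
  R_conv,out = 1/(hA) = 1/(10.1·22.9) = 0.004324 K/W
ΣR = 0.01391 + 0.004324 = 0.01823 K/W
Q = ΔT/ΣR = (295.3 K − 274.57 K)/0.01823 = 1140 W

Q = 1140 W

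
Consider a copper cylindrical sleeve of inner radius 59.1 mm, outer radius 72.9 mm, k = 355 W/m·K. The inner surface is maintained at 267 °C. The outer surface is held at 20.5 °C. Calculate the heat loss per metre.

Q' = 2πk·ΔT/ln(r₂/r₁) = 2π × 355 × 246.5 / ln(0.0729/0.0591) = 2.62×10^6 W/m

Q' = 2620 kW/m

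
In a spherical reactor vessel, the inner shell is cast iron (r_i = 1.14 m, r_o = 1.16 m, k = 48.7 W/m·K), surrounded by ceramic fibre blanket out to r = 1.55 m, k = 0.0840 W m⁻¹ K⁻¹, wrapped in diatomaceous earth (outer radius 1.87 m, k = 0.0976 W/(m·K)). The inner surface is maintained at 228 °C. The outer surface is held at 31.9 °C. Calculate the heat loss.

Resistance network (inner→outer):
  R_cast iron = (1/1.14 − 1/1.16)/(4πk) = 0.01512/(4π·48.7) = 2.471×10^-5 K/W
  R_ceramic fibre blanket = (1/1.16 − 1/1.55)/(4πk) = 0.2169/(4π·0.0840) = 0.2055 K/W
  R_diatomaceous earth = (1/1.55 − 1/1.87)/(4πk) = 0.1104/(4π·0.0976) = 0.09002 K/W
ΣR = 2.471×10^-5 + 0.2055 + 0.09002 = 0.2955 K/W
Q = ΔT/ΣR = (228 °C − 31.9 °C)/0.2955 = 664 W

Q = 664 W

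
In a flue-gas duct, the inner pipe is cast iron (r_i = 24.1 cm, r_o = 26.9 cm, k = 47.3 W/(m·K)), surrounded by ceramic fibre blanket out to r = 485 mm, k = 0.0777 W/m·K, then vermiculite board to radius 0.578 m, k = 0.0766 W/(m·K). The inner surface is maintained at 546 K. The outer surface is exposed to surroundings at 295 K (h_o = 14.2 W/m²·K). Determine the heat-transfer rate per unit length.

Q' = 158 W/m

Treat each layer as a resistance in series:
  R'_cast iron = ln(0.269/0.241)/(2πk) = 0.1099/(2π·47.3) = 3.698×10^-4 m·K/W
  R'_ceramic fibre blanket = ln(0.485/0.269)/(2πk) = 0.5894/(2π·0.0777) = 1.207 m·K/W
  R'_vermiculite board = ln(0.578/0.485)/(2πk) = 0.1754/(2π·0.0766) = 0.3645 m·K/W
  R'_conv,out = 1/(2πr h) = 1/(2π·0.578·14.2) = 0.01939 m·K/W
ΣR = 3.698×10^-4 + 1.207 + 0.3645 + 0.01939 = 1.591 m·K/W
Q' = ΔT/ΣR = (546 K − 295 K)/1.591 = 158 W/m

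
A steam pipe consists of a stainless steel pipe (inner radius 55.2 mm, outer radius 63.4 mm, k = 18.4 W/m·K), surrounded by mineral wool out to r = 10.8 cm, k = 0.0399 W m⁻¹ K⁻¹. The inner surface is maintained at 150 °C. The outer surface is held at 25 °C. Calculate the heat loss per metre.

Q' = 58.8 W/m

Series thermal resistances, inner to outer:
  R'_stainless steel = ln(0.0634/0.0552)/(2πk) = 0.1385/(2π·18.4) = 0.001198 m·K/W
  R'_mineral wool = ln(0.108/0.0634)/(2πk) = 0.5327/(2π·0.0399) = 2.125 m·K/W
ΣR = 0.001198 + 2.125 = 2.126 m·K/W
Q' = ΔT/ΣR = (150 °C − 25 °C)/2.126 = 58.8 W/m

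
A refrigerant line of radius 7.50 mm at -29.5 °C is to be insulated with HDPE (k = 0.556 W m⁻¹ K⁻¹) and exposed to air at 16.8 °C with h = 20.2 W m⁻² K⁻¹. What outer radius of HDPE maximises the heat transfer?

For a cylinder, r_cr = k_ins/h = 0.556/20.2 = 0.0275 m = 2.75 cm

r_cr = 2.75 cm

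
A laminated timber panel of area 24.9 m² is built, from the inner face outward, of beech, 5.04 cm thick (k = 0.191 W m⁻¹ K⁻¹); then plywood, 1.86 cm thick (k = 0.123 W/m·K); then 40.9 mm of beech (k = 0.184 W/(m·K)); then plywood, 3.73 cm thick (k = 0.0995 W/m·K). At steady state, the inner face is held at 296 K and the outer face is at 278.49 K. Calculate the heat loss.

Q = 431 W

Treat each layer as a resistance in series:
  R_beech = L/(kA) = 0.0504/(0.191·24.9) = 0.01060 K/W
  R_plywood = L/(kA) = 0.0186/(0.123·24.9) = 0.006073 K/W
  R_beech = L/(kA) = 0.0409/(0.184·24.9) = 0.008927 K/W
  R_plywood = L/(kA) = 0.0373/(0.0995·24.9) = 0.01506 K/W
ΣR = 0.01060 + 0.006073 + 0.008927 + 0.01506 = 0.04066 K/W
Q = ΔT/ΣR = (296 K − 278.49 K)/0.04066 = 431 W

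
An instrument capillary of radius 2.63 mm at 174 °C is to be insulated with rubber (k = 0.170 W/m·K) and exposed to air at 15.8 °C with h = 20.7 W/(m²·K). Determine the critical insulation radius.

For a cylinder, r_cr = k_ins/h = 0.170/20.7 = 0.00821 m = 0.821 cm

r_cr = 0.821 cm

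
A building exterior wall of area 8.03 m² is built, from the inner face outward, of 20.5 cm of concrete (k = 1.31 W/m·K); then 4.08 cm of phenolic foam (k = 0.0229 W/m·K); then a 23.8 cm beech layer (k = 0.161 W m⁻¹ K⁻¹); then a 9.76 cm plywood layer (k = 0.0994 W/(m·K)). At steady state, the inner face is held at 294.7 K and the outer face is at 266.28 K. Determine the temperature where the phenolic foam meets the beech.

Treat each layer as a resistance in series:
  R_concrete = L/(kA) = 0.205/(1.31·8.03) = 0.01949 K/W
  R_phenolic foam = L/(kA) = 0.0408/(0.0229·8.03) = 0.2219 K/W
  R_beech = L/(kA) = 0.238/(0.161·8.03) = 0.1841 K/W
  R_plywood = L/(kA) = 0.0976/(0.0994·8.03) = 0.1223 K/W
ΣR = 0.01949 + 0.2219 + 0.1841 + 0.1223 = 0.5478 K/W
Q = ΔT/ΣR = (294.7 K − 266.28 K)/0.5478 = 51.88 W
From the inner boundary to the phenolic foam/beech interface, ΣR_partial = 0.2414 K/W.
T_interface = T_in − Q·ΣR_partial = 294.7 K − (51.88)(0.2414) = 282.18 K

T = 282.18 K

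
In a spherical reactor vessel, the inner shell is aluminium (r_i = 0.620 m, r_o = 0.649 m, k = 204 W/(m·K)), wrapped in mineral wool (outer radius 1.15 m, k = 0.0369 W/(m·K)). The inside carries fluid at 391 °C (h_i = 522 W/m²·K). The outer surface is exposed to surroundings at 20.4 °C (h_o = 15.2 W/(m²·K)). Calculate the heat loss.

Q = 255 W

Series thermal resistances, inner to outer:
  R_conv,in = 1/(4πr²h) = 1/(4π·0.620²·522) = 3.966×10^-4 K/W
  R_aluminium = (1/0.620 − 1/0.649)/(4πk) = 0.07207/(4π·204) = 2.811×10^-5 K/W
  R_mineral wool = (1/0.649 − 1/1.15)/(4πk) = 0.6713/(4π·0.0369) = 1.448 K/W
  R_conv,out = 1/(4πr²h) = 1/(4π·1.15²·15.2) = 0.003959 K/W
ΣR = 3.966×10^-4 + 2.811×10^-5 + 1.448 + 0.003959 = 1.452 K/W
Q = ΔT/ΣR = (391 °C − 20.4 °C)/1.452 = 255 W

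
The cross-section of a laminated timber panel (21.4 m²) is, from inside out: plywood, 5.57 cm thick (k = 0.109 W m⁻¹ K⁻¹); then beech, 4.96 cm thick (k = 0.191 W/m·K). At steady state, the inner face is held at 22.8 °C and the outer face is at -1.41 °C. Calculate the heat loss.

Series thermal resistances, inner to outer:
  R_plywood = L/(kA) = 0.0557/(0.109·21.4) = 0.02388 K/W
  R_beech = L/(kA) = 0.0496/(0.191·21.4) = 0.01213 K/W
ΣR = 0.02388 + 0.01213 = 0.03601 K/W
Q = ΔT/ΣR = (22.8 °C − -1.41 °C)/0.03601 = 672 W

Q = 672 W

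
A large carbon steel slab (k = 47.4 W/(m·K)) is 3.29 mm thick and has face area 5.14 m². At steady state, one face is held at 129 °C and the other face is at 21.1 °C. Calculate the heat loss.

Q = 7.99×10^6 W

Q = kA·ΔT/L = 47.4 × 5.14 × |129 °C − 21.1 °C| / 0.00329 = 7.99×10^6 W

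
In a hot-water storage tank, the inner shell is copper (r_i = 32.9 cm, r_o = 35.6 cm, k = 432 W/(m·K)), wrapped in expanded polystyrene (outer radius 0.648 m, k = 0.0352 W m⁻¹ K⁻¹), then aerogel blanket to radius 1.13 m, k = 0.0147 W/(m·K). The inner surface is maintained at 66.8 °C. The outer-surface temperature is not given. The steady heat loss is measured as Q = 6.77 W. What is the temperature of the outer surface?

Sum the resistances:
  R_copper = (1/0.329 − 1/0.356)/(4πk) = 0.2305/(4π·432) = 4.246×10^-5 K/W
  R_expanded polystyrene = (1/0.356 − 1/0.648)/(4πk) = 1.266/(4π·0.0352) = 2.862 K/W
  R_aerogel blanket = (1/0.648 − 1/1.13)/(4πk) = 0.6583/(4π·0.0147) = 3.563 K/W
ΣR = 6.425 K/W
ΔT = Q·ΣR = 6.77 × 6.425 = 43.50 K
Heat flows outward, so T_out = T_in − ΔT = 66.8 − 43.50 = 23.3 °C

T_out = 23.3 °C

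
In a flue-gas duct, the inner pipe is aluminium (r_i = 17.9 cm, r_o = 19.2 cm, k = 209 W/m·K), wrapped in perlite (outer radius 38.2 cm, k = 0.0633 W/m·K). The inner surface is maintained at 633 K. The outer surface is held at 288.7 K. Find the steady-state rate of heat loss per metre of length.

Resistance network (inner→outer):
  R'_aluminium = ln(0.192/0.179)/(2πk) = 0.07011/(2π·209) = 5.339×10^-5 m·K/W
  R'_perlite = ln(0.382/0.192)/(2πk) = 0.6879/(2π·0.0633) = 1.730 m·K/W
ΣR = 5.339×10^-5 + 1.730 = 1.730 m·K/W
Q' = ΔT/ΣR = (633 K − 288.7 K)/1.730 = 199 W/m

Q' = 199 W/m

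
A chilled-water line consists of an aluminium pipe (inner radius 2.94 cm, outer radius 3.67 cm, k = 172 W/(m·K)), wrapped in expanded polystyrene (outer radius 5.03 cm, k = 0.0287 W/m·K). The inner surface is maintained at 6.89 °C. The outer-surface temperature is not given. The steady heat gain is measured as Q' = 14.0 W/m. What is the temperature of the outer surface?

Series resistances:
  R'_aluminium = ln(0.0367/0.0294)/(2πk) = 0.2218/(2π·172) = 2.052×10^-4 m·K/W
  R'_expanded polystyrene = ln(0.0503/0.0367)/(2πk) = 0.3152/(2π·0.0287) = 1.748 m·K/W
ΣR = 1.748 m·K/W
ΔT = Q'·ΣR = 14.0 × 1.748 = 24.47 K
Heat flows inward, so T_out = T_in + ΔT = 6.89 + 24.47 = 31.4 °C

T_out = 31.4 °C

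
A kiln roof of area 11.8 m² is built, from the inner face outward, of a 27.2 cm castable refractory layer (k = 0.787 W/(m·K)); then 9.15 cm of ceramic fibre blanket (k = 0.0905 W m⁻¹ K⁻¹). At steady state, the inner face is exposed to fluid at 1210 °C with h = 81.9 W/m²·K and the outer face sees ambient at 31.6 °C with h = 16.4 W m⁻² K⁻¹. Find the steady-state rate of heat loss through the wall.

Treat each layer as a resistance in series:
  R_conv,in = 1/(hA) = 1/(81.9·11.8) = 0.001035 K/W
  R_castable refractory = L/(kA) = 0.272/(0.787·11.8) = 0.02929 K/W
  R_ceramic fibre blanket = L/(kA) = 0.0915/(0.0905·11.8) = 0.08568 K/W
  R_conv,out = 1/(hA) = 1/(16.4·11.8) = 0.005167 K/W
ΣR = 0.001035 + 0.02929 + 0.08568 + 0.005167 = 0.1212 K/W
Q = ΔT/ΣR = (1210 °C − 31.6 °C)/0.1212 = 9720 W

Q = 9720 W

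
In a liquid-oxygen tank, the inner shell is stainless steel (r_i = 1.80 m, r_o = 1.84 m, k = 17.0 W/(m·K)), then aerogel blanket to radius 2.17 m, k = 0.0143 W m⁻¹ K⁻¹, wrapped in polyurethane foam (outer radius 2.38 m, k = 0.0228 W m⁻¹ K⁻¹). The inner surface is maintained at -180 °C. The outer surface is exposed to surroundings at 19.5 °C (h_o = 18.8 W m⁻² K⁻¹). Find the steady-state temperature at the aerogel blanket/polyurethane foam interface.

T = -27.7 °C

Series thermal resistances, inner to outer:
  R_stainless steel = (1/1.80 − 1/1.84)/(4πk) = 0.01208/(4π·17.0) = 5.653×10^-5 K/W
  R_aerogel blanket = (1/1.84 − 1/2.17)/(4πk) = 0.08265/(4π·0.0143) = 0.4599 K/W
  R_polyurethane foam = (1/2.17 − 1/2.38)/(4πk) = 0.04066/(4π·0.0228) = 0.1419 K/W
  R_conv,out = 1/(4πr²h) = 1/(4π·2.38²·18.8) = 7.473×10^-4 K/W
ΣR = 5.653×10^-5 + 0.4599 + 0.1419 + 7.473×10^-4 = 0.6026 K/W
Q = ΔT/ΣR = (-180 °C − 19.5 °C)/0.6026 = -331.1 W
From the inner boundary to the aerogel blanket/polyurethane foam interface, ΣR_partial = 0.4600 K/W.
T_interface = T_in − Q·ΣR_partial = -180 °C − (-331.1)(0.4600) = -27.7 °C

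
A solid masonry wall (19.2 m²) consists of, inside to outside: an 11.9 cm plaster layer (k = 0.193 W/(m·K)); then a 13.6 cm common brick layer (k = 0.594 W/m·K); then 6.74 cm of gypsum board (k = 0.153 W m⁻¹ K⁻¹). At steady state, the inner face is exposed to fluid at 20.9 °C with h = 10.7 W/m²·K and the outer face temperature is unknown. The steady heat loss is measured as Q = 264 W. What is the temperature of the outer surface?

T_out = 1.93 °C

Series resistances:
  R_conv,in = 1/(hA) = 1/(10.7·19.2) = 0.004868 K/W
  R_plaster = L/(kA) = 0.119/(0.193·19.2) = 0.03211 K/W
  R_common brick = L/(kA) = 0.136/(0.594·19.2) = 0.01192 K/W
  R_gypsum board = L/(kA) = 0.0674/(0.153·19.2) = 0.02294 K/W
ΣR = 0.07185 K/W
ΔT = Q·ΣR = 264 × 0.07185 = 18.97 K
Heat flows outward, so T_out = T_in − ΔT = 20.9 − 18.97 = 1.93 °C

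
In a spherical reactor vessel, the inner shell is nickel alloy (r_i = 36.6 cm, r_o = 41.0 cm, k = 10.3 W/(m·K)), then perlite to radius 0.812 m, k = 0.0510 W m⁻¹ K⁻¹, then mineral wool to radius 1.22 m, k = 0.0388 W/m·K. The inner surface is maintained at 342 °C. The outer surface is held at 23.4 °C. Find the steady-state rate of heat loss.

Treat each layer as a resistance in series:
  R_nickel alloy = (1/0.366 − 1/0.410)/(4πk) = 0.2932/(4π·10.3) = 0.002265 K/W
  R_perlite = (1/0.410 − 1/0.812)/(4πk) = 1.207/(4π·0.0510) = 1.884 K/W
  R_mineral wool = (1/0.812 − 1/1.22)/(4πk) = 0.4119/(4π·0.0388) = 0.8447 K/W
ΣR = 0.002265 + 1.884 + 0.8447 = 2.731 K/W
Q = ΔT/ΣR = (342 °C − 23.4 °C)/2.731 = 117 W

Q = 117 W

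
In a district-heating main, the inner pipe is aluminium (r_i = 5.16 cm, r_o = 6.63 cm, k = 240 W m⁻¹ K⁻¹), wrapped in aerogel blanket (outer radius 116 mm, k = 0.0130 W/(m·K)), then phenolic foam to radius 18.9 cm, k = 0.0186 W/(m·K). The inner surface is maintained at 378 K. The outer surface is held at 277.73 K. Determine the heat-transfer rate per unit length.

Q' = 9.09 W/m

Resistance network (inner→outer):
  R'_aluminium = ln(0.0663/0.0516)/(2πk) = 0.2507/(2π·240) = 1.662×10^-4 m·K/W
  R'_aerogel blanket = ln(0.116/0.0663)/(2πk) = 0.5594/(2π·0.0130) = 6.849 m·K/W
  R'_phenolic foam = ln(0.189/0.116)/(2πk) = 0.4882/(2π·0.0186) = 4.177 m·K/W
ΣR = 1.662×10^-4 + 6.849 + 4.177 = 11.03 m·K/W
Q' = ΔT/ΣR = (378 K − 277.73 K)/11.03 = 9.09 W/m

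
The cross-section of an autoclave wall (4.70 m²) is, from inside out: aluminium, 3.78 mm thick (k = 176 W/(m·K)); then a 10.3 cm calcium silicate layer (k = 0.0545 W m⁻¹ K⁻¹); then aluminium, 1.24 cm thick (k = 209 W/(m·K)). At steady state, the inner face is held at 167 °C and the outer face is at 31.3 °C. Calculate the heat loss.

Treat each layer as a resistance in series:
  R_aluminium = L/(kA) = 0.00378/(176·4.70) = 4.570×10^-6 K/W
  R_calcium silicate = L/(kA) = 0.103/(0.0545·4.70) = 0.4021 K/W
  R_aluminium = L/(kA) = 0.0124/(209·4.70) = 1.262×10^-5 K/W
ΣR = 4.570×10^-6 + 0.4021 + 1.262×10^-5 = 0.4021 K/W
Q = ΔT/ΣR = (167 °C − 31.3 °C)/0.4021 = 337 W

Q = 337 W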